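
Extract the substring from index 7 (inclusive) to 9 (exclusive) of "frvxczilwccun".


Input string: 'frvxczilwccun'
Operation: slice [7:9]
Extract characters: s[7]='l', s[8]='w'
Result: lw


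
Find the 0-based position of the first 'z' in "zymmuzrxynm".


Input string: 'zymmuzrxynm'
Target: 'z'
Scanning left to right: s[0]='z'
First match at index: 0


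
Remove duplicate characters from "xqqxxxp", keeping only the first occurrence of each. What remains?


Input: 'xqqxxxp'
Operation: keep first occurrence of each character
Scan: s[0]='x' new -> keep; s[1]='q' new -> keep; s[2]='q' seen -> skip; s[3]='x' seen -> skip; s[4]='x' seen -> skip; s[5]='x' seen -> skip; s[6]='p' new -> keep
Result: xqp


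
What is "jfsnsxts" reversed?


Input string: 'jfsnsxts'
Operation: reverse character order
Original order: 'j' -> 'f' -> 's' -> 'n' -> 's' -> 'x' -> 't' -> 's'
Reversed order: 's' -> 't' -> 'x' -> 's' -> 'n' -> 's' -> 'f' -> 'j'
Result: stxsnsfj


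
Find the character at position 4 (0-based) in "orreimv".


Input string: 'orreimv'
Operation: get character at index 4
Index mapping: s[0]='o', s[1]='r', s[2]='r', s[3]='e', s[4]='i'
Result: 'i'


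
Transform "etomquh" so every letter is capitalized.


Input string: 'etomquh'
Operation: convert each letter to uppercase
Mapping: 'e'->'E', 't'->'T', 'o'->'O', 'm'->'M', 'q'->'Q', 'u'->'U', 'h'->'H'
Result: ETOMQUH


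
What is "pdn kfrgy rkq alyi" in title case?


Input string: 'pdn kfrgy rkq alyi'
Operation: capitalize first letter of each word
Word transformations: 'pdn'->'Pdn', 'kfrgy'->'Kfrgy', 'rkq'->'Rkq', 'alyi'->'Alyi'
Result: Pdn Kfrgy Rkq Alyi


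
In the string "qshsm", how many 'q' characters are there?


Input string: 'qshsm'
Target character: 'q'
Scan each position: s[0]='q'
Matches found at indices: 0
Total: 1


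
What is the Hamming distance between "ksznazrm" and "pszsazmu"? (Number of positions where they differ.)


String 1: 'ksznazrm'
String 2: 'pszsazmu'
Compare each position: pos 0: 'k'!='p', pos 1: 's'=='s', pos 2: 'z'=='z', pos 3: 'n'!='s', pos 4: 'a'=='a', pos 5: 'z'=='z', pos 6: 'r'!='m', pos 7: 'm'!='u'
Differing positions: 4
Hamming distance: 4


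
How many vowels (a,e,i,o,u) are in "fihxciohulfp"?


Input string: 'fihxciohulfp'
Operation: count vowels (a, e, i, o, u)
Scan: s[0]='f', s[1]='i' (vowel), s[2]='h', s[3]='x', s[4]='c', s[5]='i' (vowel), s[6]='o' (vowel), s[7]='h', s[8]='u' (vowel), s[9]='l', s[10]='f', s[11]='p'
Vowels found: 4
Result: 4


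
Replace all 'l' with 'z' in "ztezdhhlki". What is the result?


Input string: 'ztezdhhlki'
Operation: replace 'l' with 'z'
Positions of 'l': 7
After replacement: ztezdhhzki


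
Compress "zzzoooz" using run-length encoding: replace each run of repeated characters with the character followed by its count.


Input: 'zzzoooz'
Operation: identify consecutive runs
Runs: 'zzz' -> z3, 'ooo' -> o3, 'z' -> z1
Encoded: z3o3z1


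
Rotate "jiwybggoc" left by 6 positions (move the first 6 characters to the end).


Input: 'jiwybggoc', shift = 6
Operation: split at index 6 and swap parts
Front part s[0:6] = 'jiwybg'
Back part s[6:] = 'goc'
Rotated = back + front = 'goc' + 'jiwybg'
Result: gocjiwybg


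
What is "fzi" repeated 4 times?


Input string: 'fzi'
Operation: repeat 4 times
Concatenation: 'fzi' + 'fzi' + 'fzi' + 'fzi'
Result: fzifzifzifzi


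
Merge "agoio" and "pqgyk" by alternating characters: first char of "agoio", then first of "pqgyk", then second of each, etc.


String 1: 'agoio'
String 2: 'pqgyk'
Operation: alternate characters
Pairs: 'a'+'p', 'g'+'q', 'o'+'g', 'i'+'y', 'o'+'k'
Result: apgqogiyok


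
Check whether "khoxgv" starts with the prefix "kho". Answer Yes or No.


Input string: 'khoxgv'
Prefix to check: 'kho'
First 3 characters of input: 'kho'
Match: True
Result: Yes


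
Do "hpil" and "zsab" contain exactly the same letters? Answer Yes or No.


String 1: 'hpil' -> sorted: 'hilp'
String 2: 'zsab' -> sorted: 'absz'
Compare sorted forms: 'hilp' != 'absz'
Anagram: No


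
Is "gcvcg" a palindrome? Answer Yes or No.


Input string: 'gcvcg'
Reversed: 'gcvcg'
Compare pairs: s[0]='g' vs s[4]='g' (match), s[1]='c' vs s[3]='c' (match)
Palindrome: Yes


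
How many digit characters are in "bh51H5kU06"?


Input string: 'bh51H5kU06'
Operation: count digit characters (0-9)
Scan: 'b', 'h', '5'(digit), '1'(digit), 'H', '5'(digit), 'k', 'U', '0'(digit), '6'(digit)
Digits found: 5
Result: 5


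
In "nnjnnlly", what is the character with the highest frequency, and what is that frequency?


Input: 'nnjnnlly'
Operation: tally each character
Counts: 'j':1, 'l':2, 'n':4, 'y':1
Maximum: 'n' appears 4 times


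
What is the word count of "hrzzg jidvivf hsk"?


Input string: 'hrzzg jidvivf hsk'
Operation: split by spaces
Words found: 'hrzzg', 'jidvivf', 'hsk'
Word count: 3


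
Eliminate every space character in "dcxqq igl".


Input string: 'dcxqq igl'
Operation: remove all spaces
Words: 'dcxqq', 'igl'
Join without spaces: dcxqqigl


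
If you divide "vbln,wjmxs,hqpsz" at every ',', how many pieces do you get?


Input string: 'vbln,wjmxs,hqpsz'
Delimiter: ','
Split result: 'vbln', 'wjmxs', 'hqpsz'
Number of parts: 3


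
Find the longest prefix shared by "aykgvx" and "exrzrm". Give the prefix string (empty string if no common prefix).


String 1: 'aykgvx'
String 2: 'exrzrm'
Compare position by position:
pos 0: 'a' vs 'e' differ -> stop
Longest common prefix: "" (length 0)


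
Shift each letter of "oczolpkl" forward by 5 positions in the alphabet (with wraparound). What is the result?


Input: 'oczolpkl', shift = 5
Operation: for each letter, (position + 5) mod 26
Mapping: 'o'(14+5=19)->'t', 'c'(2+5=7)->'h', 'z'(25+5=30, 30 mod 26=4)->'e', 'o'(14+5=19)->'t', 'l'(11+5=16)->'q', 'p'(15+5=20)->'u', 'k'(10+5=15)->'p', 'l'(11+5=16)->'q'
Result: thetqupq


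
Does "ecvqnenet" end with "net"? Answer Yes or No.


Input string: 'ecvqnenet'
Suffix to check: 'net'
Last 3 characters of input: 'net'
Match: True
Result: Yes


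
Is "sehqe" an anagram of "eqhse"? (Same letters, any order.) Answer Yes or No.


String 1: 'eqhse' -> sorted: 'eehqs'
String 2: 'sehqe' -> sorted: 'eehqs'
Compare sorted forms: 'eehqs' == 'eehqs'
Anagram: Yes


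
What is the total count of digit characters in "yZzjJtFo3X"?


Input string: 'yZzjJtFo3X'
Operation: count digit characters (0-9)
Scan: 'y', 'Z', 'z', 'j', 'J', 't', 'F', 'o', '3'(digit), 'X'
Digits found: 1
Result: 1


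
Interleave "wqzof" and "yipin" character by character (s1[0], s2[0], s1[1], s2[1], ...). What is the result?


String 1: 'wqzof'
String 2: 'yipin'
Operation: alternate characters
Pairs: 'w'+'y', 'q'+'i', 'z'+'p', 'o'+'i', 'f'+'n'
Result: wyqizpoifn


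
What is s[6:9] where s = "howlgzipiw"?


Input string: 'howlgzipiw'
Operation: slice [6:9]
Extract characters: s[6]='i', s[7]='p', s[8]='i'
Result: ipi


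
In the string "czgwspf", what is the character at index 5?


Input string: 'czgwspf'
Operation: get character at index 5
Index mapping: s[0]='c', s[1]='z', s[2]='g', s[3]='w', s[4]='s', s[5]='p'
Result: 'p'


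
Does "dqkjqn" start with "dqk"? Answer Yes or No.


Input string: 'dqkjqn'
Prefix to check: 'dqk'
First 3 characters of input: 'dqk'
Match: True
Result: Yes


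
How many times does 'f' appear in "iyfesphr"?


Input string: 'iyfesphr'
Target character: 'f'
Scan each position: s[2]='f'
Matches found at indices: 2
Total: 1


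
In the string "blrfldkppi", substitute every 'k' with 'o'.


Input string: 'blrfldkppi'
Operation: replace 'k' with 'o'
Positions of 'k': 6
After replacement: blrfldoppi


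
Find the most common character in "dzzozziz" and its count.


Input: 'dzzozziz'
Operation: tally each character
Counts: 'd':1, 'i':1, 'o':1, 'z':5
Maximum: 'z' appears 5 times


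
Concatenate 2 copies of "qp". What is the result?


Input string: 'qp'
Operation: repeat 2 times
Concatenation: 'qp' + 'qp'
Result: qpqp


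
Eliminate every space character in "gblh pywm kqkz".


Input string: 'gblh pywm kqkz'
Operation: remove all spaces
Words: 'gblh', 'pywm', 'kqkz'
Join without spaces: gblhpywmkqkz


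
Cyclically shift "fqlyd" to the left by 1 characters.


Input: 'fqlyd', shift = 1
Operation: split at index 1 and swap parts
Front part s[0:1] = 'f'
Back part s[1:] = 'qlyd'
Rotated = back + front = 'qlyd' + 'f'
Result: qlydf


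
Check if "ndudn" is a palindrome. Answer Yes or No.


Input string: 'ndudn'
Reversed: 'ndudn'
Compare pairs: s[0]='n' vs s[4]='n' (match), s[1]='d' vs s[3]='d' (match)
Palindrome: Yes


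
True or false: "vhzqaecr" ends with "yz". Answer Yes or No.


Input string: 'vhzqaecr'
Suffix to check: 'yz'
Last 2 characters of input: 'cr'
Match: False
Result: No


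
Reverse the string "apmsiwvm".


Input string: 'apmsiwvm'
Operation: reverse character order
Original order: 'a' -> 'p' -> 'm' -> 's' -> 'i' -> 'w' -> 'v' -> 'm'
Reversed order: 'm' -> 'v' -> 'w' -> 'i' -> 's' -> 'm' -> 'p' -> 'a'
Result: mvwismpa


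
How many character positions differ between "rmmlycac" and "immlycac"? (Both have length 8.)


String 1: 'rmmlycac'
String 2: 'immlycac'
Compare each position: pos 0: 'r'!='i', pos 1: 'm'=='m', pos 2: 'm'=='m', pos 3: 'l'=='l', pos 4: 'y'=='y', pos 5: 'c'=='c', pos 6: 'a'=='a', pos 7: 'c'=='c'
Differing positions: 1
Hamming distance: 1


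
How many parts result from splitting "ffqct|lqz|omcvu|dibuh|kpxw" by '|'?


Input string: 'ffqct|lqz|omcvu|dibuh|kpxw'
Delimiter: '|'
Split result: 'ffqct', 'lqz', 'omcvu', 'dibuh', 'kpxw'
Number of parts: 5


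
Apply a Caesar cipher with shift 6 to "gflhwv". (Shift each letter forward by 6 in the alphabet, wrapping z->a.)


Input: 'gflhwv', shift = 6
Operation: for each letter, (position + 6) mod 26
Mapping: 'g'(6+6=12)->'m', 'f'(5+6=11)->'l', 'l'(11+6=17)->'r', 'h'(7+6=13)->'n', 'w'(22+6=28, 28 mod 26=2)->'c', 'v'(21+6=27, 27 mod 26=1)->'b'
Result: mlrncb


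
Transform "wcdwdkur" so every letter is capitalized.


Input string: 'wcdwdkur'
Operation: convert each letter to uppercase
Mapping: 'w'->'W', 'c'->'C', 'd'->'D', 'w'->'W', 'd'->'D', 'k'->'K', 'u'->'U', 'r'->'R'
Result: WCDWDKUR


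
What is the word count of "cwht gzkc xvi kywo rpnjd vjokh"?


Input string: 'cwht gzkc xvi kywo rpnjd vjokh'
Operation: split by spaces
Words found: 'cwht', 'gzkc', 'xvi', 'kywo', 'rpnjd', 'vjokh'
Word count: 6


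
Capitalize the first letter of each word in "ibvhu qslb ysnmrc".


Input string: 'ibvhu qslb ysnmrc'
Operation: capitalize first letter of each word
Word transformations: 'ibvhu'->'Ibvhu', 'qslb'->'Qslb', 'ysnmrc'->'Ysnmrc'
Result: Ibvhu Qslb Ysnmrc


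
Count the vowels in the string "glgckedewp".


Input string: 'glgckedewp'
Operation: count vowels (a, e, i, o, u)
Scan: s[0]='g', s[1]='l', s[2]='g', s[3]='c', s[4]='k', s[5]='e' (vowel), s[6]='d', s[7]='e' (vowel), s[8]='w', s[9]='p'
Vowels found: 2
Result: 2


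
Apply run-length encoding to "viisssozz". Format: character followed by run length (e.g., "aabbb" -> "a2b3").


Input: 'viisssozz'
Operation: identify consecutive runs
Runs: 'v' -> v1, 'ii' -> i2, 'sss' -> s3, 'o' -> o1, 'zz' -> z2
Encoded: v1i2s3o1z2


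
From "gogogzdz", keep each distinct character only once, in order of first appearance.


Input: 'gogogzdz'
Operation: keep first occurrence of each character
Scan: s[0]='g' new -> keep; s[1]='o' new -> keep; s[2]='g' seen -> skip; s[3]='o' seen -> skip; s[4]='g' seen -> skip; s[5]='z' new -> keep; s[6]='d' new -> keep; s[7]='z' seen -> skip
Result: gozd


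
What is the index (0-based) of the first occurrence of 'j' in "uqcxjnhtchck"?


Input string: 'uqcxjnhtchck'
Target: 'j'
Scanning left to right: s[0]='u', s[1]='q', s[2]='c', s[3]='x', s[4]='j'
First match at index: 4


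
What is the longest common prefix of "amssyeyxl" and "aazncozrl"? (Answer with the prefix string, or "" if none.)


String 1: 'amssyeyxl'
String 2: 'aazncozrl'
Compare position by position:
pos 0: 'a' vs 'a' match
pos 1: 'm' vs 'a' differ -> stop
Longest common prefix: "a" (length 1)


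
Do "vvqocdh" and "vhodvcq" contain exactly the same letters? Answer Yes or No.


String 1: 'vvqocdh' -> sorted: 'cdhoqvv'
String 2: 'vhodvcq' -> sorted: 'cdhoqvv'
Compare sorted forms: 'cdhoqvv' == 'cdhoqvv'
Anagram: Yes


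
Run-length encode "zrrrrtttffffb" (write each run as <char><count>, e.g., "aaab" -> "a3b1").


Input: 'zrrrrtttffffb'
Operation: identify consecutive runs
Runs: 'z' -> z1, 'rrrr' -> r4, 'ttt' -> t3, 'ffff' -> f4, 'b' -> b1
Encoded: z1r4t3f4b1


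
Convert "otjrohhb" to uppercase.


Input string: 'otjrohhb'
Operation: convert each letter to uppercase
Mapping: 'o'->'O', 't'->'T', 'j'->'J', 'r'->'R', 'o'->'O', 'h'->'H', 'h'->'H', 'b'->'B'
Result: OTJROHHB


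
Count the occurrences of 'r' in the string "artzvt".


Input string: 'artzvt'
Target character: 'r'
Scan each position: s[1]='r'
Matches found at indices: 1
Total: 1


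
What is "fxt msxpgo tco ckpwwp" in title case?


Input string: 'fxt msxpgo tco ckpwwp'
Operation: capitalize first letter of each word
Word transformations: 'fxt'->'Fxt', 'msxpgo'->'Msxpgo', 'tco'->'Tco', 'ckpwwp'->'Ckpwwp'
Result: Fxt Msxpgo Tco Ckpwwp


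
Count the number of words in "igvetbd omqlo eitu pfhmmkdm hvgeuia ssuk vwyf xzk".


Input string: 'igvetbd omqlo eitu pfhmmkdm hvgeuia ssuk vwyf xzk'
Operation: split by spaces
Words found: 'igvetbd', 'omqlo', 'eitu', 'pfhmmkdm', 'hvgeuia', 'ssuk', 'vwyf', 'xzk'
Word count: 8


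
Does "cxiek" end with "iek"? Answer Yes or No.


Input string: 'cxiek'
Suffix to check: 'iek'
Last 3 characters of input: 'iek'
Match: True
Result: Yes


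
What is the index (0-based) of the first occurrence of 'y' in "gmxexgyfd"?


Input string: 'gmxexgyfd'
Target: 'y'
Scanning left to right: s[0]='g', s[1]='m', s[2]='x', s[3]='e', s[4]='x', s[5]='g', s[6]='y'
First match at index: 6


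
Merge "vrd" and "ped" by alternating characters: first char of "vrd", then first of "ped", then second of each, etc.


String 1: 'vrd'
String 2: 'ped'
Operation: alternate characters
Pairs: 'v'+'p', 'r'+'e', 'd'+'d'
Result: vpredd


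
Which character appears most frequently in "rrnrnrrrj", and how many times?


Input: 'rrnrnrrrj'
Operation: tally each character
Counts: 'j':1, 'n':2, 'r':6
Maximum: 'r' appears 6 times


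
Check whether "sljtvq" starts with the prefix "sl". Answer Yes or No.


Input string: 'sljtvq'
Prefix to check: 'sl'
First 2 characters of input: 'sl'
Match: True
Result: Yes


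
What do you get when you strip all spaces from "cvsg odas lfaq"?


Input string: 'cvsg odas lfaq'
Operation: remove all spaces
Words: 'cvsg', 'odas', 'lfaq'
Join without spaces: cvsgodaslfaq


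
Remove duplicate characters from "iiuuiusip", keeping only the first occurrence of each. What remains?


Input: 'iiuuiusip'
Operation: keep first occurrence of each character
Scan: s[0]='i' new -> keep; s[1]='i' seen -> skip; s[2]='u' new -> keep; s[3]='u' seen -> skip; s[4]='i' seen -> skip; s[5]='u' seen -> skip; s[6]='s' new -> keep; s[7]='i' seen -> skip; s[8]='p' new -> keep
Result: iusp


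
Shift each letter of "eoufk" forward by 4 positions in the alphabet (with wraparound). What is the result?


Input: 'eoufk', shift = 4
Operation: for each letter, (position + 4) mod 26
Mapping: 'e'(4+4=8)->'i', 'o'(14+4=18)->'s', 'u'(20+4=24)->'y', 'f'(5+4=9)->'j', 'k'(10+4=14)->'o'
Result: isyjo


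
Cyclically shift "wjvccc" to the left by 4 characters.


Input: 'wjvccc', shift = 4
Operation: split at index 4 and swap parts
Front part s[0:4] = 'wjvc'
Back part s[4:] = 'cc'
Rotated = back + front = 'cc' + 'wjvc'
Result: ccwjvc


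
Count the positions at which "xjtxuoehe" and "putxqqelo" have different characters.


String 1: 'xjtxuoehe'
String 2: 'putxqqelo'
Compare each position: pos 0: 'x'!='p', pos 1: 'j'!='u', pos 2: 't'=='t', pos 3: 'x'=='x', pos 4: 'u'!='q', pos 5: 'o'!='q', pos 6: 'e'=='e', pos 7: 'h'!='l', pos 8: 'e'!='o'
Differing positions: 6
Hamming distance: 6


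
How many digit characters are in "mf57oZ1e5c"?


Input string: 'mf57oZ1e5c'
Operation: count digit characters (0-9)
Scan: 'm', 'f', '5'(digit), '7'(digit), 'o', 'Z', '1'(digit), 'e', '5'(digit), 'c'
Digits found: 4
Result: 4


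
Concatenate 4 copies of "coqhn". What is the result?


Input string: 'coqhn'
Operation: repeat 4 times
Concatenation: 'coqhn' + 'coqhn' + 'coqhn' + 'coqhn'
Result: coqhncoqhncoqhncoqhn


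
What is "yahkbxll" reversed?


Input string: 'yahkbxll'
Operation: reverse character order
Original order: 'y' -> 'a' -> 'h' -> 'k' -> 'b' -> 'x' -> 'l' -> 'l'
Reversed order: 'l' -> 'l' -> 'x' -> 'b' -> 'k' -> 'h' -> 'a' -> 'y'
Result: llxbkhay


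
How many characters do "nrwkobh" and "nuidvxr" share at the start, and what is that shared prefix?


String 1: 'nrwkobh'
String 2: 'nuidvxr'
Compare position by position:
pos 0: 'n' vs 'n' match
pos 1: 'r' vs 'u' differ -> stop
Longest common prefix: "n" (length 1)


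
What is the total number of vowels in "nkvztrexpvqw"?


Input string: 'nkvztrexpvqw'
Operation: count vowels (a, e, i, o, u)
Scan: s[0]='n', s[1]='k', s[2]='v', s[3]='z', s[4]='t', s[5]='r', s[6]='e' (vowel), s[7]='x', s[8]='p', s[9]='v', s[10]='q', s[11]='w'
Vowels found: 1
Result: 1


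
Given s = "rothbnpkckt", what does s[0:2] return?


Input string: 'rothbnpkckt'
Operation: slice [0:2]
Extract characters: s[0]='r', s[1]='o'
Result: ro


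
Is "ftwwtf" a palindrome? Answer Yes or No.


Input string: 'ftwwtf'
Reversed: 'ftwwtf'
Compare pairs: s[0]='f' vs s[5]='f' (match), s[1]='t' vs s[4]='t' (match), s[2]='w' vs s[3]='w' (match)
Palindrome: Yes


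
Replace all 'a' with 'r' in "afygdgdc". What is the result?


Input string: 'afygdgdc'
Operation: replace 'a' with 'r'
Positions of 'a': 0
After replacement: rfygdgdc


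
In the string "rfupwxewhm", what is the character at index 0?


Input string: 'rfupwxewhm'
Operation: get character at index 0
Index mapping: s[0]='r'
Result: 'r'


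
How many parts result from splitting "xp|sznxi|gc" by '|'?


Input string: 'xp|sznxi|gc'
Delimiter: '|'
Split result: 'xp', 'sznxi', 'gc'
Number of parts: 3


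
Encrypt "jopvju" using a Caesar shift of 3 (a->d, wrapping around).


Input: 'jopvju', shift = 3
Operation: for each letter, (position + 3) mod 26
Mapping: 'j'(9+3=12)->'m', 'o'(14+3=17)->'r', 'p'(15+3=18)->'s', 'v'(21+3=24)->'y', 'j'(9+3=12)->'m', 'u'(20+3=23)->'x'
Result: mrsymx


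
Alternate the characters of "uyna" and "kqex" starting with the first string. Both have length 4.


String 1: 'uyna'
String 2: 'kqex'
Operation: alternate characters
Pairs: 'u'+'k', 'y'+'q', 'n'+'e', 'a'+'x'
Result: ukyqneax


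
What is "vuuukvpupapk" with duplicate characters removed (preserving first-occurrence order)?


Input: 'vuuukvpupapk'
Operation: keep first occurrence of each character
Scan: s[0]='v' new -> keep; s[1]='u' new -> keep; s[2]='u' seen -> skip; s[3]='u' seen -> skip; s[4]='k' new -> keep; s[5]='v' seen -> skip; s[6]='p' new -> keep; s[7]='u' seen -> skip; s[8]='p' seen -> skip; s[9]='a' new -> keep; s[10]='p' seen -> skip; s[11]='k' seen -> skip
Result: vukpa


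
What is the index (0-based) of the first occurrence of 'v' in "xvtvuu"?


Input string: 'xvtvuu'
Target: 'v'
Scanning left to right: s[0]='x', s[1]='v'
First match at index: 1


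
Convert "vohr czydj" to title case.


Input string: 'vohr czydj'
Operation: capitalize first letter of each word
Word transformations: 'vohr'->'Vohr', 'czydj'->'Czydj'
Result: Vohr Czydj


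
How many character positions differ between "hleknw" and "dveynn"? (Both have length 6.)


String 1: 'hleknw'
String 2: 'dveynn'
Compare each position: pos 0: 'h'!='d', pos 1: 'l'!='v', pos 2: 'e'=='e', pos 3: 'k'!='y', pos 4: 'n'=='n', pos 5: 'w'!='n'
Differing positions: 4
Hamming distance: 4


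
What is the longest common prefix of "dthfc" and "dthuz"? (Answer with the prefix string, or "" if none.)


String 1: 'dthfc'
String 2: 'dthuz'
Compare position by position:
pos 0: 'd' vs 'd' match
pos 1: 't' vs 't' match
pos 2: 'h' vs 'h' match
pos 3: 'f' vs 'u' differ -> stop
Longest common prefix: "dth" (length 3)


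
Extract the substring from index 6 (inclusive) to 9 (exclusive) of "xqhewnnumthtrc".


Input string: 'xqhewnnumthtrc'
Operation: slice [6:9]
Extract characters: s[6]='n', s[7]='u', s[8]='m'
Result: num


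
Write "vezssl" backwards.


Input string: 'vezssl'
Operation: reverse character order
Original order: 'v' -> 'e' -> 'z' -> 's' -> 's' -> 'l'
Reversed order: 'l' -> 's' -> 's' -> 'z' -> 'e' -> 'v'
Result: lsszev


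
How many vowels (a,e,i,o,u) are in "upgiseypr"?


Input string: 'upgiseypr'
Operation: count vowels (a, e, i, o, u)
Scan: s[0]='u' (vowel), s[1]='p', s[2]='g', s[3]='i' (vowel), s[4]='s', s[5]='e' (vowel), s[6]='y', s[7]='p', s[8]='r'
Vowels found: 3
Result: 3


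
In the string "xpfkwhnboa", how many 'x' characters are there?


Input string: 'xpfkwhnboa'
Target character: 'x'
Scan each position: s[0]='x'
Matches found at indices: 0
Total: 1


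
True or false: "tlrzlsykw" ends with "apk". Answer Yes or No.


Input string: 'tlrzlsykw'
Suffix to check: 'apk'
Last 3 characters of input: 'ykw'
Match: False
Result: No


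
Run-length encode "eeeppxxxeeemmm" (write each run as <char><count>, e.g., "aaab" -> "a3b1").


Input: 'eeeppxxxeeemmm'
Operation: identify consecutive runs
Runs: 'eee' -> e3, 'pp' -> p2, 'xxx' -> x3, 'eee' -> e3, 'mmm' -> m3
Encoded: e3p2x3e3m3


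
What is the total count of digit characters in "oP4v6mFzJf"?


Input string: 'oP4v6mFzJf'
Operation: count digit characters (0-9)
Scan: 'o', 'P', '4'(digit), 'v', '6'(digit), 'm', 'F', 'z', 'J', 'f'
Digits found: 2
Result: 2


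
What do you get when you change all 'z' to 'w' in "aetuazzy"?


Input string: 'aetuazzy'
Operation: replace 'z' with 'w'
Positions of 'z': 5, 6
After replacement: aetuawwy


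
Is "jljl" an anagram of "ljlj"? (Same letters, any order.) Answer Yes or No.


String 1: 'ljlj' -> sorted: 'jjll'
String 2: 'jljl' -> sorted: 'jjll'
Compare sorted forms: 'jjll' == 'jjll'
Anagram: Yes


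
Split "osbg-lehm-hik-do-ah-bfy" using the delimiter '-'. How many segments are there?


Input string: 'osbg-lehm-hik-do-ah-bfy'
Delimiter: '-'
Split result: 'osbg', 'lehm', 'hik', 'do', 'ah', 'bfy'
Number of parts: 6


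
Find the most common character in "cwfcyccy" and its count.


Input: 'cwfcyccy'
Operation: tally each character
Counts: 'c':4, 'f':1, 'w':1, 'y':2
Maximum: 'c' appears 4 times


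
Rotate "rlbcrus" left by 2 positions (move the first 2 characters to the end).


Input: 'rlbcrus', shift = 2
Operation: split at index 2 and swap parts
Front part s[0:2] = 'rl'
Back part s[2:] = 'bcrus'
Rotated = back + front = 'bcrus' + 'rl'
Result: bcrusrl


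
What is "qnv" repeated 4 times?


Input string: 'qnv'
Operation: repeat 4 times
Concatenation: 'qnv' + 'qnv' + 'qnv' + 'qnv'
Result: qnvqnvqnvqnv


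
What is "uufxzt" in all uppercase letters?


Input string: 'uufxzt'
Operation: convert each letter to uppercase
Mapping: 'u'->'U', 'u'->'U', 'f'->'F', 'x'->'X', 'z'->'Z', 't'->'T'
Result: UUFXZT


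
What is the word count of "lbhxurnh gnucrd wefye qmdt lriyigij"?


Input string: 'lbhxurnh gnucrd wefye qmdt lriyigij'
Operation: split by spaces
Words found: 'lbhxurnh', 'gnucrd', 'wefye', 'qmdt', 'lriyigij'
Word count: 5


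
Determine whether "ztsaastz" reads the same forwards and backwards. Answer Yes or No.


Input string: 'ztsaastz'
Reversed: 'ztsaastz'
Compare pairs: s[0]='z' vs s[7]='z' (match), s[1]='t' vs s[6]='t' (match), s[2]='s' vs s[5]='s' (match), s[3]='a' vs s[4]='a' (match)
Palindrome: Yes


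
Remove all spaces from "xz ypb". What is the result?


Input string: 'xz ypb'
Operation: remove all spaces
Words: 'xz', 'ypb'
Join without spaces: xzypb


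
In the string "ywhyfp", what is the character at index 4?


Input string: 'ywhyfp'
Operation: get character at index 4
Index mapping: s[0]='y', s[1]='w', s[2]='h', s[3]='y', s[4]='f'
Result: 'f'


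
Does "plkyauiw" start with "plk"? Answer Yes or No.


Input string: 'plkyauiw'
Prefix to check: 'plk'
First 3 characters of input: 'plk'
Match: True
Result: Yes


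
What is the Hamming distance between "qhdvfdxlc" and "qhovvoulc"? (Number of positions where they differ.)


String 1: 'qhdvfdxlc'
String 2: 'qhovvoulc'
Compare each position: pos 0: 'q'=='q', pos 1: 'h'=='h', pos 2: 'd'!='o', pos 3: 'v'=='v', pos 4: 'f'!='v', pos 5: 'd'!='o', pos 6: 'x'!='u', pos 7: 'l'=='l', pos 8: 'c'=='c'
Differing positions: 4
Hamming distance: 4


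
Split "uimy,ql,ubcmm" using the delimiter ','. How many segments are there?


Input string: 'uimy,ql,ubcmm'
Delimiter: ','
Split result: 'uimy', 'ql', 'ubcmm'
Number of parts: 3


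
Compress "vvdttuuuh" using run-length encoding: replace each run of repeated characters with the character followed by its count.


Input: 'vvdttuuuh'
Operation: identify consecutive runs
Runs: 'vv' -> v2, 'd' -> d1, 'tt' -> t2, 'uuu' -> u3, 'h' -> h1
Encoded: v2d1t2u3h1


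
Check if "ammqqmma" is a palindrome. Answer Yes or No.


Input string: 'ammqqmma'
Reversed: 'ammqqmma'
Compare pairs: s[0]='a' vs s[7]='a' (match), s[1]='m' vs s[6]='m' (match), s[2]='m' vs s[5]='m' (match), s[3]='q' vs s[4]='q' (match)
Palindrome: Yes


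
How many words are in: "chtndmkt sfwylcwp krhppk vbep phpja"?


Input string: 'chtndmkt sfwylcwp krhppk vbep phpja'
Operation: split by spaces
Words found: 'chtndmkt', 'sfwylcwp', 'krhppk', 'vbep', 'phpja'
Word count: 5


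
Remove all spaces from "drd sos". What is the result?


Input string: 'drd sos'
Operation: remove all spaces
Words: 'drd', 'sos'
Join without spaces: drdsos


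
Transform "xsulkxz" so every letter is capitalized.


Input string: 'xsulkxz'
Operation: convert each letter to uppercase
Mapping: 'x'->'X', 's'->'S', 'u'->'U', 'l'->'L', 'k'->'K', 'x'->'X', 'z'->'Z'
Result: XSULKXZ


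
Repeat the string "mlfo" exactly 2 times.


Input string: 'mlfo'
Operation: repeat 2 times
Concatenation: 'mlfo' + 'mlfo'
Result: mlfomlfo


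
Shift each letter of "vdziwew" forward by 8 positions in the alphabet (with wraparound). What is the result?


Input: 'vdziwew', shift = 8
Operation: for each letter, (position + 8) mod 26
Mapping: 'v'(21+8=29, 29 mod 26=3)->'d', 'd'(3+8=11)->'l', 'z'(25+8=33, 33 mod 26=7)->'h', 'i'(8+8=16)->'q', 'w'(22+8=30, 30 mod 26=4)->'e', 'e'(4+8=12)->'m', 'w'(22+8=30, 30 mod 26=4)->'e'
Result: dlhqeme


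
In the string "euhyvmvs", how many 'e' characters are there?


Input string: 'euhyvmvs'
Target character: 'e'
Scan each position: s[0]='e'
Matches found at indices: 0
Total: 1


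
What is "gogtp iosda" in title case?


Input string: 'gogtp iosda'
Operation: capitalize first letter of each word
Word transformations: 'gogtp'->'Gogtp', 'iosda'->'Iosda'
Result: Gogtp Iosda


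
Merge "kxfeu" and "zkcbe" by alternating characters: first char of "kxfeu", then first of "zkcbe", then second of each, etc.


String 1: 'kxfeu'
String 2: 'zkcbe'
Operation: alternate characters
Pairs: 'k'+'z', 'x'+'k', 'f'+'c', 'e'+'b', 'u'+'e'
Result: kzxkfcebue


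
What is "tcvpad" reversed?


Input string: 'tcvpad'
Operation: reverse character order
Original order: 't' -> 'c' -> 'v' -> 'p' -> 'a' -> 'd'
Reversed order: 'd' -> 'a' -> 'p' -> 'v' -> 'c' -> 't'
Result: dapvct


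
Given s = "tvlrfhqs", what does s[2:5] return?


Input string: 'tvlrfhqs'
Operation: slice [2:5]
Extract characters: s[2]='l', s[3]='r', s[4]='f'
Result: lrf


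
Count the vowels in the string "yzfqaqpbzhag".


Input string: 'yzfqaqpbzhag'
Operation: count vowels (a, e, i, o, u)
Scan: s[0]='y', s[1]='z', s[2]='f', s[3]='q', s[4]='a' (vowel), s[5]='q', s[6]='p', s[7]='b', s[8]='z', s[9]='h', s[10]='a' (vowel), s[11]='g'
Vowels found: 2
Result: 2


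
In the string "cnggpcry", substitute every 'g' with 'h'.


Input string: 'cnggpcry'
Operation: replace 'g' with 'h'
Positions of 'g': 2, 3
After replacement: cnhhpcry


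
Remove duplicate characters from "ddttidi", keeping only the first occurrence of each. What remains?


Input: 'ddttidi'
Operation: keep first occurrence of each character
Scan: s[0]='d' new -> keep; s[1]='d' seen -> skip; s[2]='t' new -> keep; s[3]='t' seen -> skip; s[4]='i' new -> keep; s[5]='d' seen -> skip; s[6]='i' seen -> skip
Result: dti


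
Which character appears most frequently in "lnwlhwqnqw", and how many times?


Input: 'lnwlhwqnqw'
Operation: tally each character
Counts: 'h':1, 'l':2, 'n':2, 'q':2, 'w':3
Maximum: 'w' appears 3 times


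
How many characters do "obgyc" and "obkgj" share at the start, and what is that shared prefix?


String 1: 'obgyc'
String 2: 'obkgj'
Compare position by position:
pos 0: 'o' vs 'o' match
pos 1: 'b' vs 'b' match
pos 2: 'g' vs 'k' differ -> stop
Longest common prefix: "ob" (length 2)


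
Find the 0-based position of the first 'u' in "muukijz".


Input string: 'muukijz'
Target: 'u'
Scanning left to right: s[0]='m', s[1]='u'
First match at index: 1


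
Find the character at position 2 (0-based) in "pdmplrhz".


Input string: 'pdmplrhz'
Operation: get character at index 2
Index mapping: s[0]='p', s[1]='d', s[2]='m'
Result: 'm'


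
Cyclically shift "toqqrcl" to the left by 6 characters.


Input: 'toqqrcl', shift = 6
Operation: split at index 6 and swap parts
Front part s[0:6] = 'toqqrc'
Back part s[6:] = 'l'
Rotated = back + front = 'l' + 'toqqrc'
Result: ltoqqrc


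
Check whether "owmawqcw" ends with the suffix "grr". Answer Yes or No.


Input string: 'owmawqcw'
Suffix to check: 'grr'
Last 3 characters of input: 'qcw'
Match: False
Result: No


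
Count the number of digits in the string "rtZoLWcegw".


Input string: 'rtZoLWcegw'
Operation: count digit characters (0-9)
Scan: 'r', 't', 'Z', 'o', 'L', 'W', 'c', 'e', 'g', 'w'
Digits found: 0
Result: 0


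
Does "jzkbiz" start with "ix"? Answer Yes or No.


Input string: 'jzkbiz'
Prefix to check: 'ix'
First 2 characters of input: 'jz'
Match: False
Result: No


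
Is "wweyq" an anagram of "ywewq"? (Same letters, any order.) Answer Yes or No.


String 1: 'ywewq' -> sorted: 'eqwwy'
String 2: 'wweyq' -> sorted: 'eqwwy'
Compare sorted forms: 'eqwwy' == 'eqwwy'
Anagram: Yes


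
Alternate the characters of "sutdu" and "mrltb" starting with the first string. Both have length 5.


String 1: 'sutdu'
String 2: 'mrltb'
Operation: alternate characters
Pairs: 's'+'m', 'u'+'r', 't'+'l', 'd'+'t', 'u'+'b'
Result: smurtldtub


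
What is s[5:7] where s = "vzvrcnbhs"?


Input string: 'vzvrcnbhs'
Operation: slice [5:7]
Extract characters: s[5]='n', s[6]='b'
Result: nb


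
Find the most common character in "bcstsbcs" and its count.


Input: 'bcstsbcs'
Operation: tally each character
Counts: 'b':2, 'c':2, 's':3, 't':1
Maximum: 's' appears 3 times


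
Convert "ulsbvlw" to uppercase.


Input string: 'ulsbvlw'
Operation: convert each letter to uppercase
Mapping: 'u'->'U', 'l'->'L', 's'->'S', 'b'->'B', 'v'->'V', 'l'->'L', 'w'->'W'
Result: ULSBVLW


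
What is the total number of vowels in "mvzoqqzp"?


Input string: 'mvzoqqzp'
Operation: count vowels (a, e, i, o, u)
Scan: s[0]='m', s[1]='v', s[2]='z', s[3]='o' (vowel), s[4]='q', s[5]='q', s[6]='z', s[7]='p'
Vowels found: 1
Result: 1


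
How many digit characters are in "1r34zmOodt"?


Input string: '1r34zmOodt'
Operation: count digit characters (0-9)
Scan: '1'(digit), 'r', '3'(digit), '4'(digit), 'z', 'm', 'O', 'o', 'd', 't'
Digits found: 3
Result: 3


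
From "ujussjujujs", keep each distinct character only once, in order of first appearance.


Input: 'ujussjujujs'
Operation: keep first occurrence of each character
Scan: s[0]='u' new -> keep; s[1]='j' new -> keep; s[2]='u' seen -> skip; s[3]='s' new -> keep; s[4]='s' seen -> skip; s[5]='j' seen -> skip; s[6]='u' seen -> skip; s[7]='j' seen -> skip; s[8]='u' seen -> skip; s[9]='j' seen -> skip; s[10]='s' seen -> skip
Result: ujs


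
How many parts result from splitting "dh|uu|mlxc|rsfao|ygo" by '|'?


Input string: 'dh|uu|mlxc|rsfao|ygo'
Delimiter: '|'
Split result: 'dh', 'uu', 'mlxc', 'rsfao', 'ygo'
Number of parts: 5


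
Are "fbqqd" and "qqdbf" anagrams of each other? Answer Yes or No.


String 1: 'fbqqd' -> sorted: 'bdfqq'
String 2: 'qqdbf' -> sorted: 'bdfqq'
Compare sorted forms: 'bdfqq' == 'bdfqq'
Anagram: Yes


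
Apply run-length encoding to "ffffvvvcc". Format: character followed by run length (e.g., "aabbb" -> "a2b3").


Input: 'ffffvvvcc'
Operation: identify consecutive runs
Runs: 'ffff' -> f4, 'vvv' -> v3, 'cc' -> c2
Encoded: f4v3c2


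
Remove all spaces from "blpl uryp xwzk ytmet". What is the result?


Input string: 'blpl uryp xwzk ytmet'
Operation: remove all spaces
Words: 'blpl', 'uryp', 'xwzk', 'ytmet'
Join without spaces: blplurypxwzkytmet


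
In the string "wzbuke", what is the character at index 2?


Input string: 'wzbuke'
Operation: get character at index 2
Index mapping: s[0]='w', s[1]='z', s[2]='b'
Result: 'b'


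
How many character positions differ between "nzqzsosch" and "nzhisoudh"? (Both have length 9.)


String 1: 'nzqzsosch'
String 2: 'nzhisoudh'
Compare each position: pos 0: 'n'=='n', pos 1: 'z'=='z', pos 2: 'q'!='h', pos 3: 'z'!='i', pos 4: 's'=='s', pos 5: 'o'=='o', pos 6: 's'!='u', pos 7: 'c'!='d', pos 8: 'h'=='h'
Differing positions: 4
Hamming distance: 4


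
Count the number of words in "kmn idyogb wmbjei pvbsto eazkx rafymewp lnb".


Input string: 'kmn idyogb wmbjei pvbsto eazkx rafymewp lnb'
Operation: split by spaces
Words found: 'kmn', 'idyogb', 'wmbjei', 'pvbsto', 'eazkx', 'rafymewp', 'lnb'
Word count: 7


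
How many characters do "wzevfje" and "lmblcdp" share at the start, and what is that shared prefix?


String 1: 'wzevfje'
String 2: 'lmblcdp'
Compare position by position:
pos 0: 'w' vs 'l' differ -> stop
Longest common prefix: "" (length 0)


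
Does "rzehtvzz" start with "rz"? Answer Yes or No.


Input string: 'rzehtvzz'
Prefix to check: 'rz'
First 2 characters of input: 'rz'
Match: True
Result: Yes


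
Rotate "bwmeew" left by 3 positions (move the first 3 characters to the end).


Input: 'bwmeew', shift = 3
Operation: split at index 3 and swap parts
Front part s[0:3] = 'bwm'
Back part s[3:] = 'eew'
Rotated = back + front = 'eew' + 'bwm'
Result: eewbwm


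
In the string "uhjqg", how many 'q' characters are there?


Input string: 'uhjqg'
Target character: 'q'
Scan each position: s[3]='q'
Matches found at indices: 3
Total: 1


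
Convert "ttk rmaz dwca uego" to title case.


Input string: 'ttk rmaz dwca uego'
Operation: capitalize first letter of each word
Word transformations: 'ttk'->'Ttk', 'rmaz'->'Rmaz', 'dwca'->'Dwca', 'uego'->'Uego'
Result: Ttk Rmaz Dwca Uego


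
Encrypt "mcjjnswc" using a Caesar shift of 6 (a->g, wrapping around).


Input: 'mcjjnswc', shift = 6
Operation: for each letter, (position + 6) mod 26
Mapping: 'm'(12+6=18)->'s', 'c'(2+6=8)->'i', 'j'(9+6=15)->'p', 'j'(9+6=15)->'p', 'n'(13+6=19)->'t', 's'(18+6=24)->'y', 'w'(22+6=28, 28 mod 26=2)->'c', 'c'(2+6=8)->'i'
Result: sipptyci


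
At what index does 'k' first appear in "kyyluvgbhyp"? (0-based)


Input string: 'kyyluvgbhyp'
Target: 'k'
Scanning left to right: s[0]='k'
First match at index: 0


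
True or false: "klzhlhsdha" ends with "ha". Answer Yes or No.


Input string: 'klzhlhsdha'
Suffix to check: 'ha'
Last 2 characters of input: 'ha'
Match: True
Result: Yes


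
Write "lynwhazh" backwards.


Input string: 'lynwhazh'
Operation: reverse character order
Original order: 'l' -> 'y' -> 'n' -> 'w' -> 'h' -> 'a' -> 'z' -> 'h'
Reversed order: 'h' -> 'z' -> 'a' -> 'h' -> 'w' -> 'n' -> 'y' -> 'l'
Result: hzahwnyl


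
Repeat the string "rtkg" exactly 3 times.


Input string: 'rtkg'
Operation: repeat 3 times
Concatenation: 'rtkg' + 'rtkg' + 'rtkg'
Result: rtkgrtkgrtkg


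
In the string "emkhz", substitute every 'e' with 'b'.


Input string: 'emkhz'
Operation: replace 'e' with 'b'
Positions of 'e': 0
After replacement: bmkhz


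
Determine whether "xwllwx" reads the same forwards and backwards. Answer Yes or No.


Input string: 'xwllwx'
Reversed: 'xwllwx'
Compare pairs: s[0]='x' vs s[5]='x' (match), s[1]='w' vs s[4]='w' (match), s[2]='l' vs s[3]='l' (match)
Palindrome: Yes


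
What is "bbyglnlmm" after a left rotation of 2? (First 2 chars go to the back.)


Input: 'bbyglnlmm', shift = 2
Operation: split at index 2 and swap parts
Front part s[0:2] = 'bb'
Back part s[2:] = 'yglnlmm'
Rotated = back + front = 'yglnlmm' + 'bb'
Result: yglnlmmbb


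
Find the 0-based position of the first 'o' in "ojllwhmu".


Input string: 'ojllwhmu'
Target: 'o'
Scanning left to right: s[0]='o'
First match at index: 0


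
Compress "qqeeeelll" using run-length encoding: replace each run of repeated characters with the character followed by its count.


Input: 'qqeeeelll'
Operation: identify consecutive runs
Runs: 'qq' -> q2, 'eeee' -> e4, 'lll' -> l3
Encoded: q2e4l3


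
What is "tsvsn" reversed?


Input string: 'tsvsn'
Operation: reverse character order
Original order: 't' -> 's' -> 'v' -> 's' -> 'n'
Reversed order: 'n' -> 's' -> 'v' -> 's' -> 't'
Result: nsvst


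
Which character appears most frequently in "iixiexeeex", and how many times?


Input: 'iixiexeeex'
Operation: tally each character
Counts: 'e':4, 'i':3, 'x':3
Maximum: 'e' appears 4 times


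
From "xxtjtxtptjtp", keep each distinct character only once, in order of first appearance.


Input: 'xxtjtxtptjtp'
Operation: keep first occurrence of each character
Scan: s[0]='x' new -> keep; s[1]='x' seen -> skip; s[2]='t' new -> keep; s[3]='j' new -> keep; s[4]='t' seen -> skip; s[5]='x' seen -> skip; s[6]='t' seen -> skip; s[7]='p' new -> keep; s[8]='t' seen -> skip; s[9]='j' seen -> skip; s[10]='t' seen -> skip; s[11]='p' seen -> skip
Result: xtjp


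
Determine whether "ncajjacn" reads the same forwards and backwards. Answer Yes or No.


Input string: 'ncajjacn'
Reversed: 'ncajjacn'
Compare pairs: s[0]='n' vs s[7]='n' (match), s[1]='c' vs s[6]='c' (match), s[2]='a' vs s[5]='a' (match), s[3]='j' vs s[4]='j' (match)
Palindrome: Yes


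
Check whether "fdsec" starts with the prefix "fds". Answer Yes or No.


Input string: 'fdsec'
Prefix to check: 'fds'
First 3 characters of input: 'fds'
Match: True
Result: Yes


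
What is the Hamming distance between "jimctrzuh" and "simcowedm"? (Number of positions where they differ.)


String 1: 'jimctrzuh'
String 2: 'simcowedm'
Compare each position: pos 0: 'j'!='s', pos 1: 'i'=='i', pos 2: 'm'=='m', pos 3: 'c'=='c', pos 4: 't'!='o', pos 5: 'r'!='w', pos 6: 'z'!='e', pos 7: 'u'!='d', pos 8: 'h'!='m'
Differing positions: 6
Hamming distance: 6


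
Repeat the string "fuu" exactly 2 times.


Input string: 'fuu'
Operation: repeat 2 times
Concatenation: 'fuu' + 'fuu'
Result: fuufuu


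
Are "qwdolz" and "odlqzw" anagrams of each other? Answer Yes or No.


String 1: 'qwdolz' -> sorted: 'dloqwz'
String 2: 'odlqzw' -> sorted: 'dloqwz'
Compare sorted forms: 'dloqwz' == 'dloqwz'
Anagram: Yes


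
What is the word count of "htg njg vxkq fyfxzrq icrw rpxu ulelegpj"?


Input string: 'htg njg vxkq fyfxzrq icrw rpxu ulelegpj'
Operation: split by spaces
Words found: 'htg', 'njg', 'vxkq', 'fyfxzrq', 'icrw', 'rpxu', 'ulelegpj'
Word count: 7


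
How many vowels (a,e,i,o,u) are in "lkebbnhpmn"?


Input string: 'lkebbnhpmn'
Operation: count vowels (a, e, i, o, u)
Scan: s[0]='l', s[1]='k', s[2]='e' (vowel), s[3]='b', s[4]='b', s[5]='n', s[6]='h', s[7]='p', s[8]='m', s[9]='n'
Vowels found: 1
Result: 1
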